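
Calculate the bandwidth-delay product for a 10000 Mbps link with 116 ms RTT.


BDP = bandwidth * RTT
= 10000 Mbps * 116 ms
= 10000 * 1e6 * 116 / 1000 bits
= 1160000000 bits
= 145000000 bytes
= 141601.5625 KB
BDP = 1160000000 bits (145000000 bytes)


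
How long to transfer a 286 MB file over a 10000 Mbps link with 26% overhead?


Effective throughput = 10000 * (1 - 26/100) = 7400 Mbps
File size in Mb = 286 * 8 = 2288 Mb
Time = 2288 / 7400
Time = 0.3092 seconds


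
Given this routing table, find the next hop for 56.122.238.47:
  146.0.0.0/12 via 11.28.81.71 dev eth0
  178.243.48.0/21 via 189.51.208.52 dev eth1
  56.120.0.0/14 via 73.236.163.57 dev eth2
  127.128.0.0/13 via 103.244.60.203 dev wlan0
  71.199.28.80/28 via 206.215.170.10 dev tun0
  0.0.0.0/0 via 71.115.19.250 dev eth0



Longest prefix match for 56.122.238.47:
  /12 146.0.0.0: no
  /21 178.243.48.0: no
  /14 56.120.0.0: MATCH
  /13 127.128.0.0: no
  /28 71.199.28.80: no
  /0 0.0.0.0: MATCH
Selected: next-hop 73.236.163.57 via eth2 (matched /14)


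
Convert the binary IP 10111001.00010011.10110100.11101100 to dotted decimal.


10111001 = 185
00010011 = 19
10110100 = 180
11101100 = 236
IP: 185.19.180.236


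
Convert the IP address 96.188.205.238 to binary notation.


96 = 01100000
188 = 10111100
205 = 11001101
238 = 11101110
Binary: 01100000.10111100.11001101.11101110


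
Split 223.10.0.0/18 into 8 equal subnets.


New prefix = 18 + 3 = 21
Each subnet has 2048 addresses
  223.10.0.0/21
  223.10.8.0/21
  223.10.16.0/21
  223.10.24.0/21
  223.10.32.0/21
  223.10.40.0/21
  223.10.48.0/21
  223.10.56.0/21
Subnets: 223.10.0.0/21, 223.10.8.0/21, 223.10.16.0/21, 223.10.24.0/21, 223.10.32.0/21, 223.10.40.0/21, 223.10.48.0/21, 223.10.56.0/21


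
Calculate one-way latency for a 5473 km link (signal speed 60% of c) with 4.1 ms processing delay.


Speed = 0.6 * 3e5 km/s = 180000 km/s
Propagation delay = 5473 / 180000 = 0.0304 s = 30.4056 ms
Processing delay = 4.1 ms
Total one-way latency = 34.5056 ms


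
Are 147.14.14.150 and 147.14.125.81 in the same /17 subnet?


Mask: 255.255.128.0
147.14.14.150 AND mask = 147.14.0.0
147.14.125.81 AND mask = 147.14.0.0
Yes, same subnet (147.14.0.0)


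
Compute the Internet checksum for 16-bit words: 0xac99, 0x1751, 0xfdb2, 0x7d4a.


Sum all words (with carry folding):
+ 0xac99 = 0xac99
+ 0x1751 = 0xc3ea
+ 0xfdb2 = 0xc19d
+ 0x7d4a = 0x3ee8
One's complement: ~0x3ee8
Checksum = 0xc117


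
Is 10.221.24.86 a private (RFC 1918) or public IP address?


RFC 1918 private ranges:
  10.0.0.0/8 (10.0.0.0 - 10.255.255.255)
  172.16.0.0/12 (172.16.0.0 - 172.31.255.255)
  192.168.0.0/16 (192.168.0.0 - 192.168.255.255)
Private (in 10.0.0.0/8)


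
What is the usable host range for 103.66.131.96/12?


Network: 103.64.0.0
Broadcast: 103.79.255.255
First usable = network + 1
Last usable = broadcast - 1
Range: 103.64.0.1 to 103.79.255.254


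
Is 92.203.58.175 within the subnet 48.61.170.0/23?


Subnet network: 48.61.170.0
Test IP AND mask: 92.203.58.0
No, 92.203.58.175 is not in 48.61.170.0/23


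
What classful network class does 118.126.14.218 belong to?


First octet: 118
Binary: 01110110
0xxxxxxx -> Class A (1-126)
Class A, default mask 255.0.0.0 (/8)


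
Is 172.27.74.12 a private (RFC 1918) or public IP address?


RFC 1918 private ranges:
  10.0.0.0/8 (10.0.0.0 - 10.255.255.255)
  172.16.0.0/12 (172.16.0.0 - 172.31.255.255)
  192.168.0.0/16 (192.168.0.0 - 192.168.255.255)
Private (in 172.16.0.0/12)


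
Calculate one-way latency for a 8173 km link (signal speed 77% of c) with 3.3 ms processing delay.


Speed = 0.77 * 3e5 km/s = 231000 km/s
Propagation delay = 8173 / 231000 = 0.0354 s = 35.381 ms
Processing delay = 3.3 ms
Total one-way latency = 38.681 ms


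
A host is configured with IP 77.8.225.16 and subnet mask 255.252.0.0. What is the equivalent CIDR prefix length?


Binary: 11111111.11111100.00000000.00000000
Count leading 1s
Prefix: /14


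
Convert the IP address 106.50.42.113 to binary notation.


106 = 01101010
50 = 00110010
42 = 00101010
113 = 01110001
Binary: 01101010.00110010.00101010.01110001


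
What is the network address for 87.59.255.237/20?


IP:   01010111.00111011.11111111.11101101
Mask: 11111111.11111111.11110000.00000000
AND operation:
Net:  01010111.00111011.11110000.00000000
Network: 87.59.240.0/20


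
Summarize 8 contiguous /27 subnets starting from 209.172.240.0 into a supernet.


Original prefix: /27
Number of subnets: 8 = 2^3
New prefix = 27 - 3 = 24
Supernet: 209.172.240.0/24


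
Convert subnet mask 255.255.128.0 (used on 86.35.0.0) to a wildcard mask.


Subnet mask: 255.255.128.0
Wildcard = 255.255.255.255 - subnet mask
255 - 255 = 0
255 - 255 = 0
255 - 128 = 127
255 - 0 = 255
Wildcard: 0.0.127.255


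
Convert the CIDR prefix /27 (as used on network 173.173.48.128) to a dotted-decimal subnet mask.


/27 means 27 network bits, 5 host bits
Binary: 11111111111111111111111111100000
Mask: 255.255.255.224


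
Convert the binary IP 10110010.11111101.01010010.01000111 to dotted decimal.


10110010 = 178
11111101 = 253
01010010 = 82
01000111 = 71
IP: 178.253.82.71


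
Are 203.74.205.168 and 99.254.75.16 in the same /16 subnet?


Mask: 255.255.0.0
203.74.205.168 AND mask = 203.74.0.0
99.254.75.16 AND mask = 99.254.0.0
No, different subnets (203.74.0.0 vs 99.254.0.0)


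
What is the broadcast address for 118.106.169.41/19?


Network: 118.106.160.0/19
Host bits = 13
Set all host bits to 1:
Broadcast: 118.106.191.255


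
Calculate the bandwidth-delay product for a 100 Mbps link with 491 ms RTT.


BDP = bandwidth * RTT
= 100 Mbps * 491 ms
= 100 * 1e6 * 491 / 1000 bits
= 49100000 bits
= 6137500 bytes
= 5993.6523 KB
BDP = 49100000 bits (6137500 bytes)


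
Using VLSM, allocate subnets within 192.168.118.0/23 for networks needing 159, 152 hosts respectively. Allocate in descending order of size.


159 hosts -> /24 (254 usable): 192.168.118.0/24
152 hosts -> /24 (254 usable): 192.168.119.0/24
Allocation: 192.168.118.0/24 (159 hosts, 254 usable); 192.168.119.0/24 (152 hosts, 254 usable)


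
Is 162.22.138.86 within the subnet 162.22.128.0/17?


Subnet network: 162.22.128.0
Test IP AND mask: 162.22.128.0
Yes, 162.22.138.86 is in 162.22.128.0/17


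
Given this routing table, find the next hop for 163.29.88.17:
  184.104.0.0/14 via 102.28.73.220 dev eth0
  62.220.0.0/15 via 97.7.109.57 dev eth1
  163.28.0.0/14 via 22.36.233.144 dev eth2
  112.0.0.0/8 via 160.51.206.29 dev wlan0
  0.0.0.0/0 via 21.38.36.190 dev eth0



Longest prefix match for 163.29.88.17:
  /14 184.104.0.0: no
  /15 62.220.0.0: no
  /14 163.28.0.0: MATCH
  /8 112.0.0.0: no
  /0 0.0.0.0: MATCH
Selected: next-hop 22.36.233.144 via eth2 (matched /14)


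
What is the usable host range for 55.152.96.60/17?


Network: 55.152.0.0
Broadcast: 55.152.127.255
First usable = network + 1
Last usable = broadcast - 1
Range: 55.152.0.1 to 55.152.127.254


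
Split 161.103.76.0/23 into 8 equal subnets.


New prefix = 23 + 3 = 26
Each subnet has 64 addresses
  161.103.76.0/26
  161.103.76.64/26
  161.103.76.128/26
  161.103.76.192/26
  161.103.77.0/26
  161.103.77.64/26
  161.103.77.128/26
  161.103.77.192/26
Subnets: 161.103.76.0/26, 161.103.76.64/26, 161.103.76.128/26, 161.103.76.192/26, 161.103.77.0/26, 161.103.77.64/26, 161.103.77.128/26, 161.103.77.192/26


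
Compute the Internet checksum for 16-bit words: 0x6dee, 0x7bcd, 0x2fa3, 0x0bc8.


Sum all words (with carry folding):
+ 0x6dee = 0x6dee
+ 0x7bcd = 0xe9bb
+ 0x2fa3 = 0x195f
+ 0x0bc8 = 0x2527
One's complement: ~0x2527
Checksum = 0xdad8


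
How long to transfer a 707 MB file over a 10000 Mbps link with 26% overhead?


Effective throughput = 10000 * (1 - 26/100) = 7400 Mbps
File size in Mb = 707 * 8 = 5656 Mb
Time = 5656 / 7400
Time = 0.7643 seconds


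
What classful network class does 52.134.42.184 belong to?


First octet: 52
Binary: 00110100
0xxxxxxx -> Class A (1-126)
Class A, default mask 255.0.0.0 (/8)


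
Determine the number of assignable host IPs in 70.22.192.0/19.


Host bits = 32 - 19 = 13
Total addresses = 2^13 = 8192
Usable = total - 2 (network and broadcast)
Usable hosts: 8190


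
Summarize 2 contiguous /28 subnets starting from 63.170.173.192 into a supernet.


Original prefix: /28
Number of subnets: 2 = 2^1
New prefix = 28 - 1 = 27
Supernet: 63.170.173.192/27


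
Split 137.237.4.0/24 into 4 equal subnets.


New prefix = 24 + 2 = 26
Each subnet has 64 addresses
  137.237.4.0/26
  137.237.4.64/26
  137.237.4.128/26
  137.237.4.192/26
Subnets: 137.237.4.0/26, 137.237.4.64/26, 137.237.4.128/26, 137.237.4.192/26


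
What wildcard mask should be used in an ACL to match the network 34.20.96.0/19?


Subnet mask: 255.255.224.0
Wildcard = 255.255.255.255 - subnet mask
255 - 255 = 0
255 - 255 = 0
255 - 224 = 31
255 - 0 = 255
Wildcard: 0.0.31.255


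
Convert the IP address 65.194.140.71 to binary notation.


65 = 01000001
194 = 11000010
140 = 10001100
71 = 01000111
Binary: 01000001.11000010.10001100.01000111


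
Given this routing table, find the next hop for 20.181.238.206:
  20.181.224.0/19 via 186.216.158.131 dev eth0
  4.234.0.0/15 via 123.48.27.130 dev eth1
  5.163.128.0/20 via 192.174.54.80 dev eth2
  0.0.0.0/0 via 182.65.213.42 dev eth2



Longest prefix match for 20.181.238.206:
  /19 20.181.224.0: MATCH
  /15 4.234.0.0: no
  /20 5.163.128.0: no
  /0 0.0.0.0: MATCH
Selected: next-hop 186.216.158.131 via eth0 (matched /19)


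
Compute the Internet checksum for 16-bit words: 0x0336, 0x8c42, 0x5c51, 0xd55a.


Sum all words (with carry folding):
+ 0x0336 = 0x0336
+ 0x8c42 = 0x8f78
+ 0x5c51 = 0xebc9
+ 0xd55a = 0xc124
One's complement: ~0xc124
Checksum = 0x3edb


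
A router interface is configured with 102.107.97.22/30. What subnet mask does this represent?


/30 means 30 network bits, 2 host bits
Binary: 11111111111111111111111111111100
Mask: 255.255.255.252


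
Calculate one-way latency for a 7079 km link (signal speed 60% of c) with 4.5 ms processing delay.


Speed = 0.6 * 3e5 km/s = 180000 km/s
Propagation delay = 7079 / 180000 = 0.0393 s = 39.3278 ms
Processing delay = 4.5 ms
Total one-way latency = 43.8278 ms


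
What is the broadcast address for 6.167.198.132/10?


Network: 6.128.0.0/10
Host bits = 22
Set all host bits to 1:
Broadcast: 6.191.255.255


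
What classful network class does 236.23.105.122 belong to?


First octet: 236
Binary: 11101100
1110xxxx -> Class D (224-239)
Class D (multicast), default mask N/A


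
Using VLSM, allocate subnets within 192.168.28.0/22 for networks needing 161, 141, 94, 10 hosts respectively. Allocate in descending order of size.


161 hosts -> /24 (254 usable): 192.168.28.0/24
141 hosts -> /24 (254 usable): 192.168.29.0/24
94 hosts -> /25 (126 usable): 192.168.30.0/25
10 hosts -> /28 (14 usable): 192.168.30.128/28
Allocation: 192.168.28.0/24 (161 hosts, 254 usable); 192.168.29.0/24 (141 hosts, 254 usable); 192.168.30.0/25 (94 hosts, 126 usable); 192.168.30.128/28 (10 hosts, 14 usable)


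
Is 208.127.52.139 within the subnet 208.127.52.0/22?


Subnet network: 208.127.52.0
Test IP AND mask: 208.127.52.0
Yes, 208.127.52.139 is in 208.127.52.0/22


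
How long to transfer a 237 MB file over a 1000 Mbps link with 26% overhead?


Effective throughput = 1000 * (1 - 26/100) = 740 Mbps
File size in Mb = 237 * 8 = 1896 Mb
Time = 1896 / 740
Time = 2.5622 seconds


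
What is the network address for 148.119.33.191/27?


IP:   10010100.01110111.00100001.10111111
Mask: 11111111.11111111.11111111.11100000
AND operation:
Net:  10010100.01110111.00100001.10100000
Network: 148.119.33.160/27


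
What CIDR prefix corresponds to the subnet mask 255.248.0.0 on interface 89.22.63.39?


Binary: 11111111.11111000.00000000.00000000
Count leading 1s
Prefix: /13


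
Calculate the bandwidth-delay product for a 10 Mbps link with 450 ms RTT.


BDP = bandwidth * RTT
= 10 Mbps * 450 ms
= 10 * 1e6 * 450 / 1000 bits
= 4500000 bits
= 562500 bytes
= 549.3164 KB
BDP = 4500000 bits (562500 bytes)


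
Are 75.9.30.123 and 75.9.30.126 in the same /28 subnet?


Mask: 255.255.255.240
75.9.30.123 AND mask = 75.9.30.112
75.9.30.126 AND mask = 75.9.30.112
Yes, same subnet (75.9.30.112)


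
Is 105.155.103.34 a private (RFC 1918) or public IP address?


RFC 1918 private ranges:
  10.0.0.0/8 (10.0.0.0 - 10.255.255.255)
  172.16.0.0/12 (172.16.0.0 - 172.31.255.255)
  192.168.0.0/16 (192.168.0.0 - 192.168.255.255)
Public (not in any RFC 1918 range)


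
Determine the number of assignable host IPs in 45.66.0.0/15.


Host bits = 32 - 15 = 17
Total addresses = 2^17 = 131072
Usable = total - 2 (network and broadcast)
Usable hosts: 131070


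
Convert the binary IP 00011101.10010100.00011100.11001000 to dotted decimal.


00011101 = 29
10010100 = 148
00011100 = 28
11001000 = 200
IP: 29.148.28.200


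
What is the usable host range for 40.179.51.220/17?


Network: 40.179.0.0
Broadcast: 40.179.127.255
First usable = network + 1
Last usable = broadcast - 1
Range: 40.179.0.1 to 40.179.127.254


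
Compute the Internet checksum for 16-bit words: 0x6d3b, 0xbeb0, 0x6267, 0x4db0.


Sum all words (with carry folding):
+ 0x6d3b = 0x6d3b
+ 0xbeb0 = 0x2bec
+ 0x6267 = 0x8e53
+ 0x4db0 = 0xdc03
One's complement: ~0xdc03
Checksum = 0x23fc


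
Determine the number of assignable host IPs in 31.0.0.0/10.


Host bits = 32 - 10 = 22
Total addresses = 2^22 = 4194304
Usable = total - 2 (network and broadcast)
Usable hosts: 4194302


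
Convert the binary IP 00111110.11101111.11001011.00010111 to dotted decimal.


00111110 = 62
11101111 = 239
11001011 = 203
00010111 = 23
IP: 62.239.203.23


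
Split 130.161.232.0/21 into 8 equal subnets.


New prefix = 21 + 3 = 24
Each subnet has 256 addresses
  130.161.232.0/24
  130.161.233.0/24
  130.161.234.0/24
  130.161.235.0/24
  130.161.236.0/24
  130.161.237.0/24
  130.161.238.0/24
  130.161.239.0/24
Subnets: 130.161.232.0/24, 130.161.233.0/24, 130.161.234.0/24, 130.161.235.0/24, 130.161.236.0/24, 130.161.237.0/24, 130.161.238.0/24, 130.161.239.0/24


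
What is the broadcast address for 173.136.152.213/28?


Network: 173.136.152.208/28
Host bits = 4
Set all host bits to 1:
Broadcast: 173.136.152.223


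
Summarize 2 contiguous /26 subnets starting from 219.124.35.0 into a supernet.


Original prefix: /26
Number of subnets: 2 = 2^1
New prefix = 26 - 1 = 25
Supernet: 219.124.35.0/25


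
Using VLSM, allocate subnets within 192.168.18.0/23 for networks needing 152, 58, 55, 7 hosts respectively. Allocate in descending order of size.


152 hosts -> /24 (254 usable): 192.168.18.0/24
58 hosts -> /26 (62 usable): 192.168.19.0/26
55 hosts -> /26 (62 usable): 192.168.19.64/26
7 hosts -> /28 (14 usable): 192.168.19.128/28
Allocation: 192.168.18.0/24 (152 hosts, 254 usable); 192.168.19.0/26 (58 hosts, 62 usable); 192.168.19.64/26 (55 hosts, 62 usable); 192.168.19.128/28 (7 hosts, 14 usable)


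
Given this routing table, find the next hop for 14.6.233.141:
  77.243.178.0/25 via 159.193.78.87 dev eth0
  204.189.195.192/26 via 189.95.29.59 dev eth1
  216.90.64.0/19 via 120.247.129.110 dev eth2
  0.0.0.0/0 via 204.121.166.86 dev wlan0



Longest prefix match for 14.6.233.141:
  /25 77.243.178.0: no
  /26 204.189.195.192: no
  /19 216.90.64.0: no
  /0 0.0.0.0: MATCH
Selected: next-hop 204.121.166.86 via wlan0 (matched /0)


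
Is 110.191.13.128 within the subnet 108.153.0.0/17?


Subnet network: 108.153.0.0
Test IP AND mask: 110.191.0.0
No, 110.191.13.128 is not in 108.153.0.0/17


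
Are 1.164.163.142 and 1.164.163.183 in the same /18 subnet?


Mask: 255.255.192.0
1.164.163.142 AND mask = 1.164.128.0
1.164.163.183 AND mask = 1.164.128.0
Yes, same subnet (1.164.128.0)


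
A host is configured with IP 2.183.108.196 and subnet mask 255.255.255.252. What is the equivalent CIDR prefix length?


Binary: 11111111.11111111.11111111.11111100
Count leading 1s
Prefix: /30


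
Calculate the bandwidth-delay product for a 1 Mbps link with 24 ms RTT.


BDP = bandwidth * RTT
= 1 Mbps * 24 ms
= 1 * 1e6 * 24 / 1000 bits
= 24000 bits
= 3000 bytes
= 2.9297 KB
BDP = 24000 bits (3000 bytes)


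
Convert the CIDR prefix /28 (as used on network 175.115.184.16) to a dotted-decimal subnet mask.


/28 means 28 network bits, 4 host bits
Binary: 11111111111111111111111111110000
Mask: 255.255.255.240


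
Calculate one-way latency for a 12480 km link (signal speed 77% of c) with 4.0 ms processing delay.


Speed = 0.77 * 3e5 km/s = 231000 km/s
Propagation delay = 12480 / 231000 = 0.054 s = 54.026 ms
Processing delay = 4.0 ms
Total one-way latency = 58.026 ms


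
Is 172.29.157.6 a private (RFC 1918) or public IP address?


RFC 1918 private ranges:
  10.0.0.0/8 (10.0.0.0 - 10.255.255.255)
  172.16.0.0/12 (172.16.0.0 - 172.31.255.255)
  192.168.0.0/16 (192.168.0.0 - 192.168.255.255)
Private (in 172.16.0.0/12)


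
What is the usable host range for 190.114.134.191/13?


Network: 190.112.0.0
Broadcast: 190.119.255.255
First usable = network + 1
Last usable = broadcast - 1
Range: 190.112.0.1 to 190.119.255.254


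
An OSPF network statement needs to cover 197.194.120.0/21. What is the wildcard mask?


Subnet mask: 255.255.248.0
Wildcard = 255.255.255.255 - subnet mask
255 - 255 = 0
255 - 255 = 0
255 - 248 = 7
255 - 0 = 255
Wildcard: 0.0.7.255


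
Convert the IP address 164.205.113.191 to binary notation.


164 = 10100100
205 = 11001101
113 = 01110001
191 = 10111111
Binary: 10100100.11001101.01110001.10111111


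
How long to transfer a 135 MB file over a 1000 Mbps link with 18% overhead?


Effective throughput = 1000 * (1 - 18/100) = 820.0 Mbps
File size in Mb = 135 * 8 = 1080 Mb
Time = 1080 / 820.0
Time = 1.3171 seconds


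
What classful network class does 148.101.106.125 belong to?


First octet: 148
Binary: 10010100
10xxxxxx -> Class B (128-191)
Class B, default mask 255.255.0.0 (/16)


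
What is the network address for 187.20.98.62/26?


IP:   10111011.00010100.01100010.00111110
Mask: 11111111.11111111.11111111.11000000
AND operation:
Net:  10111011.00010100.01100010.00000000
Network: 187.20.98.0/26


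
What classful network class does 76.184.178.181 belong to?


First octet: 76
Binary: 01001100
0xxxxxxx -> Class A (1-126)
Class A, default mask 255.0.0.0 (/8)


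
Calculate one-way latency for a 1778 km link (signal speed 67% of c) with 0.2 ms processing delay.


Speed = 0.67 * 3e5 km/s = 201000 km/s
Propagation delay = 1778 / 201000 = 0.0088 s = 8.8458 ms
Processing delay = 0.2 ms
Total one-way latency = 9.0458 ms


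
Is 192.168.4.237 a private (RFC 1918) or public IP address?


RFC 1918 private ranges:
  10.0.0.0/8 (10.0.0.0 - 10.255.255.255)
  172.16.0.0/12 (172.16.0.0 - 172.31.255.255)
  192.168.0.0/16 (192.168.0.0 - 192.168.255.255)
Private (in 192.168.0.0/16)


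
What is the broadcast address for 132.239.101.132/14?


Network: 132.236.0.0/14
Host bits = 18
Set all host bits to 1:
Broadcast: 132.239.255.255


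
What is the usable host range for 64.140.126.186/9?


Network: 64.128.0.0
Broadcast: 64.255.255.255
First usable = network + 1
Last usable = broadcast - 1
Range: 64.128.0.1 to 64.255.255.254


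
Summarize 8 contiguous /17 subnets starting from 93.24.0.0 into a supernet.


Original prefix: /17
Number of subnets: 8 = 2^3
New prefix = 17 - 3 = 14
Supernet: 93.24.0.0/14


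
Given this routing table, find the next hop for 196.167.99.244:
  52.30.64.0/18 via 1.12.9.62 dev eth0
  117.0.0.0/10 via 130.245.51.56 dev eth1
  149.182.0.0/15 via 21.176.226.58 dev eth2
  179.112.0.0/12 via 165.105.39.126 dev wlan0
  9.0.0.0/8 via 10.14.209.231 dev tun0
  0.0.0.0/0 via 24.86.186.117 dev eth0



Longest prefix match for 196.167.99.244:
  /18 52.30.64.0: no
  /10 117.0.0.0: no
  /15 149.182.0.0: no
  /12 179.112.0.0: no
  /8 9.0.0.0: no
  /0 0.0.0.0: MATCH
Selected: next-hop 24.86.186.117 via eth0 (matched /0)


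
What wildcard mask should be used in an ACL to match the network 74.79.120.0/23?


Subnet mask: 255.255.254.0
Wildcard = 255.255.255.255 - subnet mask
255 - 255 = 0
255 - 255 = 0
255 - 254 = 1
255 - 0 = 255
Wildcard: 0.0.1.255


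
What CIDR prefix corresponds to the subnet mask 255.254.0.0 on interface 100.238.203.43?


Binary: 11111111.11111110.00000000.00000000
Count leading 1s
Prefix: /15


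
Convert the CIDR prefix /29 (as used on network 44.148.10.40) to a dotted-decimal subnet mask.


/29 means 29 network bits, 3 host bits
Binary: 11111111111111111111111111111000
Mask: 255.255.255.248


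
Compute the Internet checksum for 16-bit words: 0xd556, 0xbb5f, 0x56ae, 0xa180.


Sum all words (with carry folding):
+ 0xd556 = 0xd556
+ 0xbb5f = 0x90b6
+ 0x56ae = 0xe764
+ 0xa180 = 0x88e5
One's complement: ~0x88e5
Checksum = 0x771a


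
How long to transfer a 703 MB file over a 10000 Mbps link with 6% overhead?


Effective throughput = 10000 * (1 - 6/100) = 9400 Mbps
File size in Mb = 703 * 8 = 5624 Mb
Time = 5624 / 9400
Time = 0.5983 seconds


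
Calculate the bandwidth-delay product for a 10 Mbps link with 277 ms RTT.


BDP = bandwidth * RTT
= 10 Mbps * 277 ms
= 10 * 1e6 * 277 / 1000 bits
= 2770000 bits
= 346250 bytes
= 338.1348 KB
BDP = 2770000 bits (346250 bytes)


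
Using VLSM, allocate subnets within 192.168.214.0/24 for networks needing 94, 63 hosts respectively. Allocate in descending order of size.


94 hosts -> /25 (126 usable): 192.168.214.0/25
63 hosts -> /25 (126 usable): 192.168.214.128/25
Allocation: 192.168.214.0/25 (94 hosts, 126 usable); 192.168.214.128/25 (63 hosts, 126 usable)


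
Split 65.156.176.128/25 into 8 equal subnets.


New prefix = 25 + 3 = 28
Each subnet has 16 addresses
  65.156.176.128/28
  65.156.176.144/28
  65.156.176.160/28
  65.156.176.176/28
  65.156.176.192/28
  65.156.176.208/28
  65.156.176.224/28
  65.156.176.240/28
Subnets: 65.156.176.128/28, 65.156.176.144/28, 65.156.176.160/28, 65.156.176.176/28, 65.156.176.192/28, 65.156.176.208/28, 65.156.176.224/28, 65.156.176.240/28


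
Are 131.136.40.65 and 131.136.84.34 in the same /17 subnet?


Mask: 255.255.128.0
131.136.40.65 AND mask = 131.136.0.0
131.136.84.34 AND mask = 131.136.0.0
Yes, same subnet (131.136.0.0)


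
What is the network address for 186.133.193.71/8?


IP:   10111010.10000101.11000001.01000111
Mask: 11111111.00000000.00000000.00000000
AND operation:
Net:  10111010.00000000.00000000.00000000
Network: 186.0.0.0/8


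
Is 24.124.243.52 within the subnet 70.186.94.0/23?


Subnet network: 70.186.94.0
Test IP AND mask: 24.124.242.0
No, 24.124.243.52 is not in 70.186.94.0/23


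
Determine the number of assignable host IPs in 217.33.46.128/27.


Host bits = 32 - 27 = 5
Total addresses = 2^5 = 32
Usable = total - 2 (network and broadcast)
Usable hosts: 30


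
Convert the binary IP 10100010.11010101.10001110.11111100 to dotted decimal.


10100010 = 162
11010101 = 213
10001110 = 142
11111100 = 252
IP: 162.213.142.252


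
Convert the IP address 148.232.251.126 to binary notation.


148 = 10010100
232 = 11101000
251 = 11111011
126 = 01111110
Binary: 10010100.11101000.11111011.01111110


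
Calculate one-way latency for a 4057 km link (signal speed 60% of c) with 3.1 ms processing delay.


Speed = 0.6 * 3e5 km/s = 180000 km/s
Propagation delay = 4057 / 180000 = 0.0225 s = 22.5389 ms
Processing delay = 3.1 ms
Total one-way latency = 25.6389 ms


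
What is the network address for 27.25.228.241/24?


IP:   00011011.00011001.11100100.11110001
Mask: 11111111.11111111.11111111.00000000
AND operation:
Net:  00011011.00011001.11100100.00000000
Network: 27.25.228.0/24


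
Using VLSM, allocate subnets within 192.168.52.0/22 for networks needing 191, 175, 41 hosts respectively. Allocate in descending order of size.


191 hosts -> /24 (254 usable): 192.168.52.0/24
175 hosts -> /24 (254 usable): 192.168.53.0/24
41 hosts -> /26 (62 usable): 192.168.54.0/26
Allocation: 192.168.52.0/24 (191 hosts, 254 usable); 192.168.53.0/24 (175 hosts, 254 usable); 192.168.54.0/26 (41 hosts, 62 usable)


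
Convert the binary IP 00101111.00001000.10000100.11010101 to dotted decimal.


00101111 = 47
00001000 = 8
10000100 = 132
11010101 = 213
IP: 47.8.132.213


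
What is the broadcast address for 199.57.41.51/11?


Network: 199.32.0.0/11
Host bits = 21
Set all host bits to 1:
Broadcast: 199.63.255.255


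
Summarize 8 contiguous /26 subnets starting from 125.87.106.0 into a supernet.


Original prefix: /26
Number of subnets: 8 = 2^3
New prefix = 26 - 3 = 23
Supernet: 125.87.106.0/23


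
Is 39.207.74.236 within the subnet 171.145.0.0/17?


Subnet network: 171.145.0.0
Test IP AND mask: 39.207.0.0
No, 39.207.74.236 is not in 171.145.0.0/17


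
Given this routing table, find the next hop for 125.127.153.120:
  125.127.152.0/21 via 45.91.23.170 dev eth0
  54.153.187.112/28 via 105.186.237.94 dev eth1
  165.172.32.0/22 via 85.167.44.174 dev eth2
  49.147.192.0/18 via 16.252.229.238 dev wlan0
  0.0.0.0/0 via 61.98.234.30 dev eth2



Longest prefix match for 125.127.153.120:
  /21 125.127.152.0: MATCH
  /28 54.153.187.112: no
  /22 165.172.32.0: no
  /18 49.147.192.0: no
  /0 0.0.0.0: MATCH
Selected: next-hop 45.91.23.170 via eth0 (matched /21)


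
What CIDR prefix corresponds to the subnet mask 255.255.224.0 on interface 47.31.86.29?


Binary: 11111111.11111111.11100000.00000000
Count leading 1s
Prefix: /19


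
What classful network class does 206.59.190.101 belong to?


First octet: 206
Binary: 11001110
110xxxxx -> Class C (192-223)
Class C, default mask 255.255.255.0 (/24)


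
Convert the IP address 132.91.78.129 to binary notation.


132 = 10000100
91 = 01011011
78 = 01001110
129 = 10000001
Binary: 10000100.01011011.01001110.10000001


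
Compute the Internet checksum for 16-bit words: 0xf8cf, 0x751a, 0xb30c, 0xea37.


Sum all words (with carry folding):
+ 0xf8cf = 0xf8cf
+ 0x751a = 0x6dea
+ 0xb30c = 0x20f7
+ 0xea37 = 0x0b2f
One's complement: ~0x0b2f
Checksum = 0xf4d0


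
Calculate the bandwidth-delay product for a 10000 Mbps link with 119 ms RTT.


BDP = bandwidth * RTT
= 10000 Mbps * 119 ms
= 10000 * 1e6 * 119 / 1000 bits
= 1190000000 bits
= 148750000 bytes
= 145263.6719 KB
BDP = 1190000000 bits (148750000 bytes)


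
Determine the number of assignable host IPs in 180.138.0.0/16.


Host bits = 32 - 16 = 16
Total addresses = 2^16 = 65536
Usable = total - 2 (network and broadcast)
Usable hosts: 65534


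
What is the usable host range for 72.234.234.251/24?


Network: 72.234.234.0
Broadcast: 72.234.234.255
First usable = network + 1
Last usable = broadcast - 1
Range: 72.234.234.1 to 72.234.234.254


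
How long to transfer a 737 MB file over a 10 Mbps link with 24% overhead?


Effective throughput = 10 * (1 - 24/100) = 7.6 Mbps
File size in Mb = 737 * 8 = 5896 Mb
Time = 5896 / 7.6
Time = 775.7895 seconds


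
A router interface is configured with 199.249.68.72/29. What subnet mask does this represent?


/29 means 29 network bits, 3 host bits
Binary: 11111111111111111111111111111000
Mask: 255.255.255.248


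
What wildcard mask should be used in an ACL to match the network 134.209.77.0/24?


Subnet mask: 255.255.255.0
Wildcard = 255.255.255.255 - subnet mask
255 - 255 = 0
255 - 255 = 0
255 - 255 = 0
255 - 0 = 255
Wildcard: 0.0.0.255


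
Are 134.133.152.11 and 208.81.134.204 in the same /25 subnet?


Mask: 255.255.255.128
134.133.152.11 AND mask = 134.133.152.0
208.81.134.204 AND mask = 208.81.134.128
No, different subnets (134.133.152.0 vs 208.81.134.128)


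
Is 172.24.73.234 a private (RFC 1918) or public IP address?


RFC 1918 private ranges:
  10.0.0.0/8 (10.0.0.0 - 10.255.255.255)
  172.16.0.0/12 (172.16.0.0 - 172.31.255.255)
  192.168.0.0/16 (192.168.0.0 - 192.168.255.255)
Private (in 172.16.0.0/12)


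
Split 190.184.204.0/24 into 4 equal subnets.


New prefix = 24 + 2 = 26
Each subnet has 64 addresses
  190.184.204.0/26
  190.184.204.64/26
  190.184.204.128/26
  190.184.204.192/26
Subnets: 190.184.204.0/26, 190.184.204.64/26, 190.184.204.128/26, 190.184.204.192/26


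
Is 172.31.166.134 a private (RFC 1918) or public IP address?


RFC 1918 private ranges:
  10.0.0.0/8 (10.0.0.0 - 10.255.255.255)
  172.16.0.0/12 (172.16.0.0 - 172.31.255.255)
  192.168.0.0/16 (192.168.0.0 - 192.168.255.255)
Private (in 172.16.0.0/12)


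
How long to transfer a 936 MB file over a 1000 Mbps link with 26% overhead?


Effective throughput = 1000 * (1 - 26/100) = 740 Mbps
File size in Mb = 936 * 8 = 7488 Mb
Time = 7488 / 740
Time = 10.1189 seconds


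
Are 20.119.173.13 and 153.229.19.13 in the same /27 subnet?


Mask: 255.255.255.224
20.119.173.13 AND mask = 20.119.173.0
153.229.19.13 AND mask = 153.229.19.0
No, different subnets (20.119.173.0 vs 153.229.19.0)


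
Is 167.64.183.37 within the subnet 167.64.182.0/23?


Subnet network: 167.64.182.0
Test IP AND mask: 167.64.182.0
Yes, 167.64.183.37 is in 167.64.182.0/23


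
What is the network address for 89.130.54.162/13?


IP:   01011001.10000010.00110110.10100010
Mask: 11111111.11111000.00000000.00000000
AND operation:
Net:  01011001.10000000.00000000.00000000
Network: 89.128.0.0/13


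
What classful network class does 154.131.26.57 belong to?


First octet: 154
Binary: 10011010
10xxxxxx -> Class B (128-191)
Class B, default mask 255.255.0.0 (/16)


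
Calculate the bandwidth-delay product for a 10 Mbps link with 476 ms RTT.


BDP = bandwidth * RTT
= 10 Mbps * 476 ms
= 10 * 1e6 * 476 / 1000 bits
= 4760000 bits
= 595000 bytes
= 581.0547 KB
BDP = 4760000 bits (595000 bytes)


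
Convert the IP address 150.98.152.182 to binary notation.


150 = 10010110
98 = 01100010
152 = 10011000
182 = 10110110
Binary: 10010110.01100010.10011000.10110110


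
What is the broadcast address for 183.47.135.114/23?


Network: 183.47.134.0/23
Host bits = 9
Set all host bits to 1:
Broadcast: 183.47.135.255


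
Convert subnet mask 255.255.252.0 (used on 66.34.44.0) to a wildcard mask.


Subnet mask: 255.255.252.0
Wildcard = 255.255.255.255 - subnet mask
255 - 255 = 0
255 - 255 = 0
255 - 252 = 3
255 - 0 = 255
Wildcard: 0.0.3.255


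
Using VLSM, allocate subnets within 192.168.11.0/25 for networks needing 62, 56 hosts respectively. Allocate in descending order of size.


62 hosts -> /26 (62 usable): 192.168.11.0/26
56 hosts -> /26 (62 usable): 192.168.11.64/26
Allocation: 192.168.11.0/26 (62 hosts, 62 usable); 192.168.11.64/26 (56 hosts, 62 usable)


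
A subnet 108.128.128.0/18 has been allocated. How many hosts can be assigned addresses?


Host bits = 32 - 18 = 14
Total addresses = 2^14 = 16384
Usable = total - 2 (network and broadcast)
Usable hosts: 16382


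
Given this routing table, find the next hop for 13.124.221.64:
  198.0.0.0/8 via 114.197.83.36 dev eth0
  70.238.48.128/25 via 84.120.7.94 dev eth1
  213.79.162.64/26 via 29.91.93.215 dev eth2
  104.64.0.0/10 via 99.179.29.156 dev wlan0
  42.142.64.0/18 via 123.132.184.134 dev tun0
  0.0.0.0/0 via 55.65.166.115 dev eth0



Longest prefix match for 13.124.221.64:
  /8 198.0.0.0: no
  /25 70.238.48.128: no
  /26 213.79.162.64: no
  /10 104.64.0.0: no
  /18 42.142.64.0: no
  /0 0.0.0.0: MATCH
Selected: next-hop 55.65.166.115 via eth0 (matched /0)


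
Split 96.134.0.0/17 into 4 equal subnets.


New prefix = 17 + 2 = 19
Each subnet has 8192 addresses
  96.134.0.0/19
  96.134.32.0/19
  96.134.64.0/19
  96.134.96.0/19
Subnets: 96.134.0.0/19, 96.134.32.0/19, 96.134.64.0/19, 96.134.96.0/19


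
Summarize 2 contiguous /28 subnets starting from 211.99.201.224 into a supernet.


Original prefix: /28
Number of subnets: 2 = 2^1
New prefix = 28 - 1 = 27
Supernet: 211.99.201.224/27


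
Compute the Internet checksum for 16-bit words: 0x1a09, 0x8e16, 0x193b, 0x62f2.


Sum all words (with carry folding):
+ 0x1a09 = 0x1a09
+ 0x8e16 = 0xa81f
+ 0x193b = 0xc15a
+ 0x62f2 = 0x244d
One's complement: ~0x244d
Checksum = 0xdbb2


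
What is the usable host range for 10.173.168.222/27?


Network: 10.173.168.192
Broadcast: 10.173.168.223
First usable = network + 1
Last usable = broadcast - 1
Range: 10.173.168.193 to 10.173.168.222


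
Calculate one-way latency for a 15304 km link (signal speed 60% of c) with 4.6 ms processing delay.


Speed = 0.6 * 3e5 km/s = 180000 km/s
Propagation delay = 15304 / 180000 = 0.085 s = 85.0222 ms
Processing delay = 4.6 ms
Total one-way latency = 89.6222 ms


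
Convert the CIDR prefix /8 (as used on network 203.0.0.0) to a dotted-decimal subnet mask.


/8 means 8 network bits, 24 host bits
Binary: 11111111000000000000000000000000
Mask: 255.0.0.0


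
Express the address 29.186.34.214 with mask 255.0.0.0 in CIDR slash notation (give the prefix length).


Binary: 11111111.00000000.00000000.00000000
Count leading 1s
Prefix: /8


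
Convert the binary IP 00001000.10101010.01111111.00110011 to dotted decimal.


00001000 = 8
10101010 = 170
01111111 = 127
00110011 = 51
IP: 8.170.127.51


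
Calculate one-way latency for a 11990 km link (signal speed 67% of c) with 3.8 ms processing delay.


Speed = 0.67 * 3e5 km/s = 201000 km/s
Propagation delay = 11990 / 201000 = 0.0597 s = 59.6517 ms
Processing delay = 3.8 ms
Total one-way latency = 63.4517 ms


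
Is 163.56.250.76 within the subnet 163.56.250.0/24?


Subnet network: 163.56.250.0
Test IP AND mask: 163.56.250.0
Yes, 163.56.250.76 is in 163.56.250.0/24


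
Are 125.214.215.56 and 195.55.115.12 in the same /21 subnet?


Mask: 255.255.248.0
125.214.215.56 AND mask = 125.214.208.0
195.55.115.12 AND mask = 195.55.112.0
No, different subnets (125.214.208.0 vs 195.55.112.0)


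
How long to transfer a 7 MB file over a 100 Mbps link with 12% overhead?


Effective throughput = 100 * (1 - 12/100) = 88 Mbps
File size in Mb = 7 * 8 = 56 Mb
Time = 56 / 88
Time = 0.6364 seconds


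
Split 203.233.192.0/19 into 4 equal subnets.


New prefix = 19 + 2 = 21
Each subnet has 2048 addresses
  203.233.192.0/21
  203.233.200.0/21
  203.233.208.0/21
  203.233.216.0/21
Subnets: 203.233.192.0/21, 203.233.200.0/21, 203.233.208.0/21, 203.233.216.0/21


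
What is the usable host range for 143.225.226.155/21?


Network: 143.225.224.0
Broadcast: 143.225.231.255
First usable = network + 1
Last usable = broadcast - 1
Range: 143.225.224.1 to 143.225.231.254


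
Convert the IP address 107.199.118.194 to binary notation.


107 = 01101011
199 = 11000111
118 = 01110110
194 = 11000010
Binary: 01101011.11000111.01110110.11000010


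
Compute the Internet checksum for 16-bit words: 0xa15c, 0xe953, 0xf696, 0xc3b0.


Sum all words (with carry folding):
+ 0xa15c = 0xa15c
+ 0xe953 = 0x8ab0
+ 0xf696 = 0x8147
+ 0xc3b0 = 0x44f8
One's complement: ~0x44f8
Checksum = 0xbb07


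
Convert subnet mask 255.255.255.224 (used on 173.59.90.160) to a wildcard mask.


Subnet mask: 255.255.255.224
Wildcard = 255.255.255.255 - subnet mask
255 - 255 = 0
255 - 255 = 0
255 - 255 = 0
255 - 224 = 31
Wildcard: 0.0.0.31


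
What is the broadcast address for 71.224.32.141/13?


Network: 71.224.0.0/13
Host bits = 19
Set all host bits to 1:
Broadcast: 71.231.255.255


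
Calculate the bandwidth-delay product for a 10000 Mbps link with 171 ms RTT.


BDP = bandwidth * RTT
= 10000 Mbps * 171 ms
= 10000 * 1e6 * 171 / 1000 bits
= 1710000000 bits
= 213750000 bytes
= 208740.2344 KB
BDP = 1710000000 bits (213750000 bytes)


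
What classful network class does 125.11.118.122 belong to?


First octet: 125
Binary: 01111101
0xxxxxxx -> Class A (1-126)
Class A, default mask 255.0.0.0 (/8)


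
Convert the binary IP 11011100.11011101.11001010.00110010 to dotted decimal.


11011100 = 220
11011101 = 221
11001010 = 202
00110010 = 50
IP: 220.221.202.50


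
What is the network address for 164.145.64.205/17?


IP:   10100100.10010001.01000000.11001101
Mask: 11111111.11111111.10000000.00000000
AND operation:
Net:  10100100.10010001.00000000.00000000
Network: 164.145.0.0/17


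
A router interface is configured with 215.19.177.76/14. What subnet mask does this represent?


/14 means 14 network bits, 18 host bits
Binary: 11111111111111000000000000000000
Mask: 255.252.0.0


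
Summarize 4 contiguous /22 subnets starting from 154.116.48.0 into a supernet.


Original prefix: /22
Number of subnets: 4 = 2^2
New prefix = 22 - 2 = 20
Supernet: 154.116.48.0/20


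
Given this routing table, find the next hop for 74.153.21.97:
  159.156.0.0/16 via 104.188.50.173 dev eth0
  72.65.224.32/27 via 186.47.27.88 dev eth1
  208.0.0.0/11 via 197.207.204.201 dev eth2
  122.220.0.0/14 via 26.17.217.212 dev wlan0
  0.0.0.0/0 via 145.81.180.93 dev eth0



Longest prefix match for 74.153.21.97:
  /16 159.156.0.0: no
  /27 72.65.224.32: no
  /11 208.0.0.0: no
  /14 122.220.0.0: no
  /0 0.0.0.0: MATCH
Selected: next-hop 145.81.180.93 via eth0 (matched /0)


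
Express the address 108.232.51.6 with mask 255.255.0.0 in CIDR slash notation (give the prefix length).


Binary: 11111111.11111111.00000000.00000000
Count leading 1s
Prefix: /16


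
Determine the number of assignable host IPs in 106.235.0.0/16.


Host bits = 32 - 16 = 16
Total addresses = 2^16 = 65536
Usable = total - 2 (network and broadcast)
Usable hosts: 65534


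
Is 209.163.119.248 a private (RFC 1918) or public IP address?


RFC 1918 private ranges:
  10.0.0.0/8 (10.0.0.0 - 10.255.255.255)
  172.16.0.0/12 (172.16.0.0 - 172.31.255.255)
  192.168.0.0/16 (192.168.0.0 - 192.168.255.255)
Public (not in any RFC 1918 range)


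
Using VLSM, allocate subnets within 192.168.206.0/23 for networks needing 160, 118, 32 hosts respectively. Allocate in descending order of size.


160 hosts -> /24 (254 usable): 192.168.206.0/24
118 hosts -> /25 (126 usable): 192.168.207.0/25
32 hosts -> /26 (62 usable): 192.168.207.128/26
Allocation: 192.168.206.0/24 (160 hosts, 254 usable); 192.168.207.0/25 (118 hosts, 126 usable); 192.168.207.128/26 (32 hosts, 62 usable)


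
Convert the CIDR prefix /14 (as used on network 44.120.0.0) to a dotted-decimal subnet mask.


/14 means 14 network bits, 18 host bits
Binary: 11111111111111000000000000000000
Mask: 255.252.0.0


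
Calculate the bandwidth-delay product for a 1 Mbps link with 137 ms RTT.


BDP = bandwidth * RTT
= 1 Mbps * 137 ms
= 1 * 1e6 * 137 / 1000 bits
= 137000 bits
= 17125 bytes
= 16.7236 KB
BDP = 137000 bits (17125 bytes)


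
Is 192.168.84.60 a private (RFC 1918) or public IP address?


RFC 1918 private ranges:
  10.0.0.0/8 (10.0.0.0 - 10.255.255.255)
  172.16.0.0/12 (172.16.0.0 - 172.31.255.255)
  192.168.0.0/16 (192.168.0.0 - 192.168.255.255)
Private (in 192.168.0.0/16)


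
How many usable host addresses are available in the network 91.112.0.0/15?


Host bits = 32 - 15 = 17
Total addresses = 2^17 = 131072
Usable = total - 2 (network and broadcast)
Usable hosts: 131070


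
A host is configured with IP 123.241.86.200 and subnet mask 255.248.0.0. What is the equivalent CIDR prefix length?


Binary: 11111111.11111000.00000000.00000000
Count leading 1s
Prefix: /13


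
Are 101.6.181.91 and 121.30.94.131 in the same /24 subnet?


Mask: 255.255.255.0
101.6.181.91 AND mask = 101.6.181.0
121.30.94.131 AND mask = 121.30.94.0
No, different subnets (101.6.181.0 vs 121.30.94.0)


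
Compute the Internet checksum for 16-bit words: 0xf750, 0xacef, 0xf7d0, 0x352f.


Sum all words (with carry folding):
+ 0xf750 = 0xf750
+ 0xacef = 0xa440
+ 0xf7d0 = 0x9c11
+ 0x352f = 0xd140
One's complement: ~0xd140
Checksum = 0x2ebf


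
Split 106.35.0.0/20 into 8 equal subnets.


New prefix = 20 + 3 = 23
Each subnet has 512 addresses
  106.35.0.0/23
  106.35.2.0/23
  106.35.4.0/23
  106.35.6.0/23
  106.35.8.0/23
  106.35.10.0/23
  106.35.12.0/23
  106.35.14.0/23
Subnets: 106.35.0.0/23, 106.35.2.0/23, 106.35.4.0/23, 106.35.6.0/23, 106.35.8.0/23, 106.35.10.0/23, 106.35.12.0/23, 106.35.14.0/23
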